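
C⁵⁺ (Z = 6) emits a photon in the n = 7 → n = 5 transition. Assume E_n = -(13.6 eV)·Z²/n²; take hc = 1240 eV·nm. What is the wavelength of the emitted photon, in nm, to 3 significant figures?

For Z = 6 the level energies scale as Z², so the effective Rydberg energy is 13.6 × 36 = 489.6 eV.
ΔE = 489.6 × (1/5² − 1/7²) = 489.6 × 0.01959 = 9.592 eV.
λ = hc/ΔE = 1240 / 9.592 = 129 nm.

129 nm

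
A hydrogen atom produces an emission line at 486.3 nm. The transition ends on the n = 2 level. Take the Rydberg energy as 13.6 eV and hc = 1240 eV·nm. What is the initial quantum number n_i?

n_i = 4

The photon energy is ΔE = hc/λ = 1240 / 486.3 = 2.550 eV.
With Z = 1, ΔE = 13.60 × (1/n_f² − 1/n_i²), so 1/n_f² − 1/n_i² = 0.1875.
With n_f = 2: 1/n_i² = 1/4 − 0.1875 = 0.06251, so n_i ≈ 4.00.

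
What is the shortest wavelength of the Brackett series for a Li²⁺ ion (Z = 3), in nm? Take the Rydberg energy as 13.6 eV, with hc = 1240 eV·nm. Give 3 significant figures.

162 nm

The Brackett series has lower level n_f = 4; the series limit corresponds to n_i → ∞.
ΔE_max = 13.6 × 9 / 4² = 7.650 eV.
λ_min = 1240 / 7.650 = 162 nm.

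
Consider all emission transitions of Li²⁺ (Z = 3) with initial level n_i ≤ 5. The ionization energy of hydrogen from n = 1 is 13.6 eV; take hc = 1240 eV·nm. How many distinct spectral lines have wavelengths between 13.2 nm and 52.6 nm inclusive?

Enumerate all n_i → n_f pairs with 1 ≤ n_f < n_i ≤ 5 and compute λ = 1240 / [13.6·9·(1/n_f² − 1/n_i²)].
Lines falling in [13.2, 52.6] nm: 2→1 (13.51 nm), 5→2 (48.24 nm).

2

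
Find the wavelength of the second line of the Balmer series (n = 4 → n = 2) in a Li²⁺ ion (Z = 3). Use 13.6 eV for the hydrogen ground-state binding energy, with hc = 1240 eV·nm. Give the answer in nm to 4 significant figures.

54.03 nm

The Balmer series terminates on n_f = 2; the second line has n_i = 2+2 = 4.
ΔE = 122.4 × (1/2² − 1/4²) = 22.95 eV.
λ = 1240 / 22.95 = 54.03 nm.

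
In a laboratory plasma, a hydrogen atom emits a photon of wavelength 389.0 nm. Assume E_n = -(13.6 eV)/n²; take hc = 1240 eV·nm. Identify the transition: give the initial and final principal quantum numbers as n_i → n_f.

The photon energy is ΔE = hc/λ = 1240 / 389.0 = 3.188 eV.
With Z = 1, ΔE = 13.60 × (1/n_f² − 1/n_i²), so 1/n_f² − 1/n_i² = 0.2344.
Trying n_f = 2 gives 1/n_i² = 0.01561, i.e. n_i ≈ 8; this pair matches.

n_i = 8, n_f = 2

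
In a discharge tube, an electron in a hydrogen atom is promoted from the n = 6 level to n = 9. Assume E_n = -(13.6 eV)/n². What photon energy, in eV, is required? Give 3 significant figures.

0.210 eV

E_9 = −13.60/81 = −0.1679 eV and E_6 = −13.60/36 = −0.3778 eV.
The photon energy is |E_9 − E_6| = 0.210 eV.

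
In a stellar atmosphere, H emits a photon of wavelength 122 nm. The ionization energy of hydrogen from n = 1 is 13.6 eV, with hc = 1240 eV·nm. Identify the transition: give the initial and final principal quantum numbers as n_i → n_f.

The photon energy is ΔE = hc/λ = 1240 / 122 = 10.16 eV.
With Z = 1, ΔE = 13.60 × (1/n_f² − 1/n_i²), so 1/n_f² − 1/n_i² = 0.7473.
Trying n_f = 1 gives 1/n_i² = 0.2527, i.e. n_i ≈ 2; this pair matches.

n_i = 2, n_f = 1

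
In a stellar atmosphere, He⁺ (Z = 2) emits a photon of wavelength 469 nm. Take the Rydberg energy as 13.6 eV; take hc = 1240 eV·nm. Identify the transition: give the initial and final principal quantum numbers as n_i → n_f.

n_i = 4, n_f = 3

The photon energy is ΔE = hc/λ = 1240 / 469 = 2.644 eV.
With Z = 2, ΔE = 54.40 × (1/n_f² − 1/n_i²), so 1/n_f² − 1/n_i² = 0.04860.
Trying n_f = 3 gives 1/n_i² = 0.06251, i.e. n_i ≈ 4; this pair matches.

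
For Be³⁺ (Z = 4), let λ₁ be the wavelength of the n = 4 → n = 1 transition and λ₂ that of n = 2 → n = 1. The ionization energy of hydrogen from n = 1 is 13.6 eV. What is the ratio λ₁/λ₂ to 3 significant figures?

0.800

λ ∝ 1/ΔE ∝ 1/(1/n_f² − 1/n_i²), and the Z² and hc factors cancel in the ratio.
λ₁/λ₂ = (1/1² − 1/2²)/(1/1² − 1/4²) = 0.7500/0.9375 = 0.800.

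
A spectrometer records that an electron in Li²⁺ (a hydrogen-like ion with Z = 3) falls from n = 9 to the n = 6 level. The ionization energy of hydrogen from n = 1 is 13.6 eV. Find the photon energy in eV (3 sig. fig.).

The Bohr energies scale as Z², so for Z = 3: E_n = −122.4/n² eV.
E_9 = −122.4/81 = −1.511 eV and E_6 = −122.4/36 = −3.400 eV.
The photon energy is |E_9 − E_6| = 1.89 eV.

1.89 eV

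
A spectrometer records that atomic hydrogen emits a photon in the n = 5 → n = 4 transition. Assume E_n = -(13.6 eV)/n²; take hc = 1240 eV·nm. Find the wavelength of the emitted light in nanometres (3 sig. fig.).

ΔE = 13.60 × (1/4² − 1/5²) = 13.60 × 0.02250 = 0.3060 eV.
λ = hc/ΔE = 1240 / 0.3060 = 4050 nm.

4050 nm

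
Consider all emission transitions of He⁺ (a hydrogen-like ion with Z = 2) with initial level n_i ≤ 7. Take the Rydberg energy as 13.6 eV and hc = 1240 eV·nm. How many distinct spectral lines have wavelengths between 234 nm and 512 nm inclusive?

Enumerate all n_i → n_f pairs with 1 ≤ n_f < n_i ≤ 7 and compute λ = 1240 / [13.6·4·(1/n_f² − 1/n_i²)].
Lines falling in [234, 512] nm: 7→3 (251.3 nm), 6→3 (273.5 nm), 5→3 (320.5 nm), 4→3 (468.9 nm).

4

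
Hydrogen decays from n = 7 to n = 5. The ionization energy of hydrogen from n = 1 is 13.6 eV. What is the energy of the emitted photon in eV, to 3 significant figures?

0.266 eV

E_7 = −13.60/49 = −0.2776 eV and E_5 = −13.60/25 = −0.5440 eV.
The photon energy is |E_7 − E_5| = 0.266 eV.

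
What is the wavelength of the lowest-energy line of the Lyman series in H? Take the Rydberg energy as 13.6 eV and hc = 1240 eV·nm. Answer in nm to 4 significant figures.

The Lyman series terminates on n_f = 1; the first line has n_i = 1+1 = 2.
ΔE = 13.60 × (1/1² − 1/2²) = 10.20 eV.
λ = 1240 / 10.20 = 121.6 nm.

121.6 nm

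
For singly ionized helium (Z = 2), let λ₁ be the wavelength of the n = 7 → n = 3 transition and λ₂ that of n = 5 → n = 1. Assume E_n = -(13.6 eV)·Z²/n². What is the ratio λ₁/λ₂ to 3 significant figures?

λ ∝ 1/ΔE ∝ 1/(1/n_f² − 1/n_i²), and the Z² and hc factors cancel in the ratio.
λ₁/λ₂ = (1/1² − 1/5²)/(1/3² − 1/7²) = 0.9600/0.09070 = 10.6.

10.6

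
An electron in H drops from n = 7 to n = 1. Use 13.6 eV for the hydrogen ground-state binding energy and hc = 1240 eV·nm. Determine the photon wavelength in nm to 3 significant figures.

93.1 nm

ΔE = 13.60 × (1/1² − 1/7²) = 13.60 × 0.9796 = 13.32 eV.
λ = hc/ΔE = 1240 / 13.32 = 93.1 nm.
This line belongs to the Lyman series.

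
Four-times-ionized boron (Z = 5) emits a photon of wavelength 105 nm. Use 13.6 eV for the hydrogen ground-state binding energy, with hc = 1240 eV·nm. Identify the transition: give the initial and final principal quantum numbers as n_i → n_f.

The photon energy is ΔE = hc/λ = 1240 / 105 = 11.81 eV.
With Z = 5, ΔE = 340.0 × (1/n_f² − 1/n_i²), so 1/n_f² − 1/n_i² = 0.03473.
Trying n_f = 4 gives 1/n_i² = 0.02777, i.e. n_i ≈ 6; this pair matches.

n_i = 6, n_f = 4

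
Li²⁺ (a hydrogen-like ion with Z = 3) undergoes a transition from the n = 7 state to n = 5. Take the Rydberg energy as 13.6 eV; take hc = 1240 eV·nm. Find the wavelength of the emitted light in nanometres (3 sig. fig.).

517 nm

For Z = 3 the level energies scale as Z², so the effective Rydberg energy is 13.6 × 9 = 122.4 eV.
ΔE = 122.4 × (1/5² − 1/7²) = 122.4 × 0.01959 = 2.398 eV.
λ = hc/ΔE = 1240 / 2.398 = 517 nm.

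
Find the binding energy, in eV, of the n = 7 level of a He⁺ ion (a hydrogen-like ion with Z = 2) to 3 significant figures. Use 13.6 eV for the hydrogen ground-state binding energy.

E_n = −13.6 Z²/n² = −54.40/n² eV for Z = 2.
E_7 = −54.40/49 = −1.11 eV, so ionization (to E = 0) requires 1.11 eV.

1.11 eV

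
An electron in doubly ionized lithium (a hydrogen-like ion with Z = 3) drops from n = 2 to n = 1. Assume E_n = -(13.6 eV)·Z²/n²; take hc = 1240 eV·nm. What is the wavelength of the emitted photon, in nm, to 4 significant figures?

13.51 nm

For Z = 3 the level energies scale as Z², so the effective Rydberg energy is 13.6 × 9 = 122.4 eV.
ΔE = 122.4 × (1/1² − 1/2²) = 122.4 × 0.7500 = 91.80 eV.
λ = hc/ΔE = 1240 / 91.80 = 13.51 nm.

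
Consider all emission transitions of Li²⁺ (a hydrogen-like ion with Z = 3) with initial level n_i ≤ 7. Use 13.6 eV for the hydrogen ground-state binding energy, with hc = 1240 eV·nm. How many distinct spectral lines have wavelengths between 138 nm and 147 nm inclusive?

Enumerate all n_i → n_f pairs with 1 ≤ n_f < n_i ≤ 7 and compute λ = 1240 / [13.6·9·(1/n_f² − 1/n_i²)].
Lines falling in [138, 147] nm: 5→3 (142.5 nm).

1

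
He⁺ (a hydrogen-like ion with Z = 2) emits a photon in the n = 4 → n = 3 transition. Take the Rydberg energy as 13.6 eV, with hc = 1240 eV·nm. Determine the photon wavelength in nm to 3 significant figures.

For Z = 2 the level energies scale as Z², so the effective Rydberg energy is 13.6 × 4 = 54.40 eV.
ΔE = 54.40 × (1/3² − 1/4²) = 54.40 × 0.04861 = 2.644 eV.
λ = hc/ΔE = 1240 / 2.644 = 469 nm.

469 nm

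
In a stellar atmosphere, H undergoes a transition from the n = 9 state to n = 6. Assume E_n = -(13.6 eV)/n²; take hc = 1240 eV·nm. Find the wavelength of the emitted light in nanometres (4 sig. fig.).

5908 nm

ΔE = 13.60 × (1/6² − 1/9²) = 13.60 × 0.01543 = 0.2099 eV.
λ = hc/ΔE = 1240 / 0.2099 = 5908 nm.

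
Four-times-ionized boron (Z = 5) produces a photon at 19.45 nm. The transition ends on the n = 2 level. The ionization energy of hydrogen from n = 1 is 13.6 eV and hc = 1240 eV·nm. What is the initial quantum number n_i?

The photon energy is ΔE = hc/λ = 1240 / 19.45 = 63.75 eV.
With Z = 5, ΔE = 340.0 × (1/n_f² − 1/n_i²), so 1/n_f² − 1/n_i² = 0.1875.
With n_f = 2: 1/n_i² = 1/4 − 0.1875 = 0.06249, so n_i ≈ 4.00.

n_i = 4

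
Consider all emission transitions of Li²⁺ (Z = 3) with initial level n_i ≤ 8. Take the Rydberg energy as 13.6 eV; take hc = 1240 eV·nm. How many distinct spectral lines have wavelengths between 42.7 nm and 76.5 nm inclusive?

Enumerate all n_i → n_f pairs with 1 ≤ n_f < n_i ≤ 8 and compute λ = 1240 / [13.6·9·(1/n_f² − 1/n_i²)].
Lines falling in [42.7, 76.5] nm: 8→2 (43.22 nm), 7→2 (44.12 nm), 6→2 (45.59 nm), 5→2 (48.24 nm), 4→2 (54.03 nm), 3→2 (72.94 nm).

6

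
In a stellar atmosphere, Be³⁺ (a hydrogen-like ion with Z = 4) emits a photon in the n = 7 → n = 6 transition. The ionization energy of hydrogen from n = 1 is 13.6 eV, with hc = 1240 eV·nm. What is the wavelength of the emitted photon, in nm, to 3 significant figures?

773 nm

For Z = 4 the level energies scale as Z², so the effective Rydberg energy is 13.6 × 16 = 217.6 eV.
ΔE = 217.6 × (1/6² − 1/7²) = 217.6 × 0.007370 = 1.604 eV.
λ = hc/ΔE = 1240 / 1.604 = 773 nm.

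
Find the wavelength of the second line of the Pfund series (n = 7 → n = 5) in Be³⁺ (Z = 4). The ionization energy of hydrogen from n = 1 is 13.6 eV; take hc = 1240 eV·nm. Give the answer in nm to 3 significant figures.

291 nm

The Pfund series terminates on n_f = 5; the second line has n_i = 5+2 = 7.
ΔE = 217.6 × (1/5² − 1/7²) = 4.263 eV.
λ = 1240 / 4.263 = 291 nm.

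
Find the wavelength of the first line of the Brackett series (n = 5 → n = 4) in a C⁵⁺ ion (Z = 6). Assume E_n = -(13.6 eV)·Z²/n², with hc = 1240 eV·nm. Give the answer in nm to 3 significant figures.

The Brackett series terminates on n_f = 4; the first line has n_i = 4+1 = 5.
ΔE = 489.6 × (1/4² − 1/5²) = 11.02 eV.
λ = 1240 / 11.02 = 113 nm.

113 nm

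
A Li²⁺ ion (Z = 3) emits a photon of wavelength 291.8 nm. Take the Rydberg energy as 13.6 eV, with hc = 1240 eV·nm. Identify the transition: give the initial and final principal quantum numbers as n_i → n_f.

The photon energy is ΔE = hc/λ = 1240 / 291.8 = 4.249 eV.
With Z = 3, ΔE = 122.4 × (1/n_f² − 1/n_i²), so 1/n_f² − 1/n_i² = 0.03472.
Trying n_f = 4 gives 1/n_i² = 0.02778, i.e. n_i ≈ 6; this pair matches.

n_i = 6, n_f = 4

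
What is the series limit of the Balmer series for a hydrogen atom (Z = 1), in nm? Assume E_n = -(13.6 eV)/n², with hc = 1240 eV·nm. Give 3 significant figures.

365 nm

The Balmer series has lower level n_f = 2; the series limit corresponds to n_i → ∞.
ΔE_max = 13.6 × 1 / 2² = 3.400 eV.
λ_min = 1240 / 3.400 = 365 nm.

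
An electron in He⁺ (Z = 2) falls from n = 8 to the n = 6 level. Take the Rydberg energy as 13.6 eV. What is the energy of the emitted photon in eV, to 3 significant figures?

The Bohr energies scale as Z², so for Z = 2: E_n = −54.40/n² eV.
E_8 = −54.40/64 = −0.8500 eV and E_6 = −54.40/36 = −1.511 eV.
The photon energy is |E_8 − E_6| = 0.661 eV.

0.661 eV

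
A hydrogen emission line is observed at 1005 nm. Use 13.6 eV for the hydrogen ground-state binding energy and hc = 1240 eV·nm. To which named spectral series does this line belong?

Paschen

ΔE = 1240/1005 = 1.234 eV.
This matches 13.6 × (1/3² − 1/7²), so n_f = 3: the Paschen series.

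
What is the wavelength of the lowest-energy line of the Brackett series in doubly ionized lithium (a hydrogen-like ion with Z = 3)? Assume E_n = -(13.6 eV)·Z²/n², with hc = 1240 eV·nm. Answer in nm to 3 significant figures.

450 nm

The Brackett series terminates on n_f = 4; the first line has n_i = 4+1 = 5.
ΔE = 122.4 × (1/4² − 1/5²) = 2.754 eV.
λ = 1240 / 2.754 = 450 nm.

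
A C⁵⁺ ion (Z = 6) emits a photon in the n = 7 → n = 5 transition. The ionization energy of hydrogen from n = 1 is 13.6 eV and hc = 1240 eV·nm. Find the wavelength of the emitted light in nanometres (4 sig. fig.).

For Z = 6 the level energies scale as Z², so the effective Rydberg energy is 13.6 × 36 = 489.6 eV.
ΔE = 489.6 × (1/5² − 1/7²) = 489.6 × 0.01959 = 9.592 eV.
λ = hc/ΔE = 1240 / 9.592 = 129.3 nm.

129.3 nm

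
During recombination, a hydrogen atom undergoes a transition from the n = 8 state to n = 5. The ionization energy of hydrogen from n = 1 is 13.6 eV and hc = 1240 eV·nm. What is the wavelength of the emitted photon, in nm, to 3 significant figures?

ΔE = 13.60 × (1/5² − 1/8²) = 13.60 × 0.02438 = 0.3315 eV.
λ = hc/ΔE = 1240 / 0.3315 = 3740 nm.
This line belongs to the Pfund series.

3740 nm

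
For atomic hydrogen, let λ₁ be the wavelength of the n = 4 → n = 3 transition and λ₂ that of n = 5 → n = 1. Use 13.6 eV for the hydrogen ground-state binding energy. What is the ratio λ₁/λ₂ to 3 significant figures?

λ ∝ 1/ΔE ∝ 1/(1/n_f² − 1/n_i²), and the Z² and hc factors cancel in the ratio.
λ₁/λ₂ = (1/1² − 1/5²)/(1/3² − 1/4²) = 0.9600/0.04861 = 19.7.

19.7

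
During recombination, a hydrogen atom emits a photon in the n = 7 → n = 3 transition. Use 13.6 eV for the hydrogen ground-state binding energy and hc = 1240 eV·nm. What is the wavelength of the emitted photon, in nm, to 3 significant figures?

ΔE = 13.60 × (1/3² − 1/7²) = 13.60 × 0.09070 = 1.234 eV.
λ = hc/ΔE = 1240 / 1.234 = 1010 nm.

1010 nm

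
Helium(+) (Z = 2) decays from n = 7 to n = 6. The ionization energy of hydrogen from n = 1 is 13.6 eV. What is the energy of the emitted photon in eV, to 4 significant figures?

The Bohr energies scale as Z², so for Z = 2: E_n = −54.40/n² eV.
E_7 = −54.40/49 = −1.110 eV and E_6 = −54.40/36 = −1.511 eV.
The photon energy is |E_7 − E_6| = 0.4009 eV.

0.4009 eV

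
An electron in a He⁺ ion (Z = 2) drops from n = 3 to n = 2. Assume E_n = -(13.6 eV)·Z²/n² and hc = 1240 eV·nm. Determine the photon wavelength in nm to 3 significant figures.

164 nm

For Z = 2 the level energies scale as Z², so the effective Rydberg energy is 13.6 × 4 = 54.40 eV.
ΔE = 54.40 × (1/2² − 1/3²) = 54.40 × 0.1389 = 7.556 eV.
λ = hc/ΔE = 1240 / 7.556 = 164 nm.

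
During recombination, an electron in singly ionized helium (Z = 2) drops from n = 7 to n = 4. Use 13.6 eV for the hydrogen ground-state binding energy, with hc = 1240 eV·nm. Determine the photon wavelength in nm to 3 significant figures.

For Z = 2 the level energies scale as Z², so the effective Rydberg energy is 13.6 × 4 = 54.40 eV.
ΔE = 54.40 × (1/4² − 1/7²) = 54.40 × 0.04209 = 2.290 eV.
λ = hc/ΔE = 1240 / 2.290 = 542 nm.

542 nm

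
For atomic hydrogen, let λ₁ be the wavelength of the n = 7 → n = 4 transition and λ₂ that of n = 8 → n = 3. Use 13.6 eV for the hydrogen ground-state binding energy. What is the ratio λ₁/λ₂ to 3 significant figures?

λ ∝ 1/ΔE ∝ 1/(1/n_f² − 1/n_i²), and the Z² and hc factors cancel in the ratio.
λ₁/λ₂ = (1/3² − 1/8²)/(1/4² − 1/7²) = 0.09549/0.04209 = 2.27.

2.27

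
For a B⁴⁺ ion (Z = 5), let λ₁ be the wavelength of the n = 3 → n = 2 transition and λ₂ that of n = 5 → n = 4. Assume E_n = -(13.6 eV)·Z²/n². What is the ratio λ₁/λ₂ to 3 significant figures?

0.162

λ ∝ 1/ΔE ∝ 1/(1/n_f² − 1/n_i²), and the Z² and hc factors cancel in the ratio.
λ₁/λ₂ = (1/4² − 1/5²)/(1/2² − 1/3²) = 0.02250/0.1389 = 0.162.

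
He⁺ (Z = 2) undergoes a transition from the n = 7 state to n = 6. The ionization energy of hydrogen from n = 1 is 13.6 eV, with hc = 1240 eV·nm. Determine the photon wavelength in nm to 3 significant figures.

For Z = 2 the level energies scale as Z², so the effective Rydberg energy is 13.6 × 4 = 54.40 eV.
ΔE = 54.40 × (1/6² − 1/7²) = 54.40 × 0.007370 = 0.4009 eV.
λ = hc/ΔE = 1240 / 0.4009 = 3090 nm.

3090 nm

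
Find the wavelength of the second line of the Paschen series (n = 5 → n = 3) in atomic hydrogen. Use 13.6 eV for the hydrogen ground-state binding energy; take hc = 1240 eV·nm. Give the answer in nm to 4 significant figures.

The Paschen series terminates on n_f = 3; the second line has n_i = 3+2 = 5.
ΔE = 13.60 × (1/3² − 1/5²) = 0.9671 eV.
λ = 1240 / 0.9671 = 1282 nm.

1282 nm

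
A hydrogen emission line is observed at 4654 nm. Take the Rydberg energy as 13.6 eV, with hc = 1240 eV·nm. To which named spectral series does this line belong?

ΔE = 1240/4654 = 0.2664 eV.
This matches 13.6 × (1/5² − 1/7²), so n_f = 5: the Pfund series.

Pfund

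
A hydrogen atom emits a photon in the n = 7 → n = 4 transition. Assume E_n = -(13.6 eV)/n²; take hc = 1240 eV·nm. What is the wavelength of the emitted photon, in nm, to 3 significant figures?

2170 nm

ΔE = 13.60 × (1/4² − 1/7²) = 13.60 × 0.04209 = 0.5724 eV.
λ = hc/ΔE = 1240 / 0.5724 = 2170 nm.
This line belongs to the Brackett series.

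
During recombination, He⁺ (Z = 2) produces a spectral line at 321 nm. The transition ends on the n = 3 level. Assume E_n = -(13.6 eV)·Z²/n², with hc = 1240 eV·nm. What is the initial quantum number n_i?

The photon energy is ΔE = hc/λ = 1240 / 321 = 3.863 eV.
With Z = 2, ΔE = 54.40 × (1/n_f² − 1/n_i²), so 1/n_f² − 1/n_i² = 0.07101.
With n_f = 3: 1/n_i² = 1/9 − 0.07101 = 0.04010, so n_i ≈ 4.99.

n_i = 5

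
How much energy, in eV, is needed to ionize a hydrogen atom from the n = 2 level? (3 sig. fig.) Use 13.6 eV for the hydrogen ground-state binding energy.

E_2 = −13.60/4 = −3.40 eV, so ionization (to E = 0) requires 3.40 eV.

3.40 eV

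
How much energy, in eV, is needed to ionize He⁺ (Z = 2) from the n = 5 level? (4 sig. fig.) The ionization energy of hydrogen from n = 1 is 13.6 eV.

E_n = −13.6 Z²/n² = −54.40/n² eV for Z = 2.
E_5 = −54.40/25 = −2.176 eV, so ionization (to E = 0) requires 2.176 eV.

2.176 eV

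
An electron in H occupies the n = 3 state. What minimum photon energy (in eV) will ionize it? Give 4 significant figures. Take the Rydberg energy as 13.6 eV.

E_3 = −13.60/9 = −1.511 eV, so ionization (to E = 0) requires 1.511 eV.

1.511 eV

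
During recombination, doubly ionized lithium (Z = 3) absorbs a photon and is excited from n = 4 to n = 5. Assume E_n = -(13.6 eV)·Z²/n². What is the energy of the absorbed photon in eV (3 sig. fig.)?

The Bohr energies scale as Z², so for Z = 3: E_n = −122.4/n² eV.
E_5 = −122.4/25 = −4.896 eV and E_4 = −122.4/16 = −7.650 eV.
The photon energy is |E_5 − E_4| = 2.75 eV.

2.75 eV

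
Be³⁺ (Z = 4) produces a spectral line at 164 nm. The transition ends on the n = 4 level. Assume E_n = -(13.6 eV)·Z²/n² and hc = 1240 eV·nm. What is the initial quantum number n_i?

The photon energy is ΔE = hc/λ = 1240 / 164 = 7.561 eV.
With Z = 4, ΔE = 217.6 × (1/n_f² − 1/n_i²), so 1/n_f² − 1/n_i² = 0.03475.
With n_f = 4: 1/n_i² = 1/16 − 0.03475 = 0.02775, so n_i ≈ 6.00.

n_i = 6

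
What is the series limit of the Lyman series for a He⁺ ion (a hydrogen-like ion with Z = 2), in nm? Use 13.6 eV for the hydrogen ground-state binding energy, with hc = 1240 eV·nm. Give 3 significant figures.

22.8 nm

The Lyman series has lower level n_f = 1; the series limit corresponds to n_i → ∞.
ΔE_max = 13.6 × 4 / 1² = 54.40 eV.
λ_min = 1240 / 54.40 = 22.8 nm.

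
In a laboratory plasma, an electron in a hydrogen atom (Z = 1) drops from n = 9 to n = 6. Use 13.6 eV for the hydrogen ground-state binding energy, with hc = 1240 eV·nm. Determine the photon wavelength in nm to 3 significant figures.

ΔE = 13.60 × (1/6² − 1/9²) = 13.60 × 0.01543 = 0.2099 eV.
λ = hc/ΔE = 1240 / 0.2099 = 5910 nm.

5910 nm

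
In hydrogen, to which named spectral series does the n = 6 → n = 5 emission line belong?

Pfund

The series is set by the lower level: n_f = 5 is the Pfund series.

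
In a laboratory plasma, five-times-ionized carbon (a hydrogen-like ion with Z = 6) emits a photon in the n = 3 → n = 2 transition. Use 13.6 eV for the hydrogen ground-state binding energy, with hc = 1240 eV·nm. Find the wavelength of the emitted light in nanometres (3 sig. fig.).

For Z = 6 the level energies scale as Z², so the effective Rydberg energy is 13.6 × 36 = 489.6 eV.
ΔE = 489.6 × (1/2² − 1/3²) = 489.6 × 0.1389 = 68.00 eV.
λ = hc/ΔE = 1240 / 68.00 = 18.2 nm.

18.2 nm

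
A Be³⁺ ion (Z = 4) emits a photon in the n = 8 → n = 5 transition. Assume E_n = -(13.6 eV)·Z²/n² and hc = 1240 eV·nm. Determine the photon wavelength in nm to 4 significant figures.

For Z = 4 the level energies scale as Z², so the effective Rydberg energy is 13.6 × 16 = 217.6 eV.
ΔE = 217.6 × (1/5² − 1/8²) = 217.6 × 0.02438 = 5.304 eV.
λ = hc/ΔE = 1240 / 5.304 = 233.8 nm.

233.8 nm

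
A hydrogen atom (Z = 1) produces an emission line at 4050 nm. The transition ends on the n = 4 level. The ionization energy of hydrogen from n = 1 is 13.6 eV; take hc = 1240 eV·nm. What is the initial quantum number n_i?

The photon energy is ΔE = hc/λ = 1240 / 4050 = 0.3062 eV.
With Z = 1, ΔE = 13.60 × (1/n_f² − 1/n_i²), so 1/n_f² − 1/n_i² = 0.02251.
With n_f = 4: 1/n_i² = 1/16 − 0.02251 = 0.03999, so n_i ≈ 5.00.

n_i = 5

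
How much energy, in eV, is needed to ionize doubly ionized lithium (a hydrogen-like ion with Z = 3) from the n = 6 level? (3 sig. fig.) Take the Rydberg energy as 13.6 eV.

3.40 eV

E_n = −13.6 Z²/n² = −122.4/n² eV for Z = 3.
E_6 = −122.4/36 = −3.40 eV, so ionization (to E = 0) requires 3.40 eV.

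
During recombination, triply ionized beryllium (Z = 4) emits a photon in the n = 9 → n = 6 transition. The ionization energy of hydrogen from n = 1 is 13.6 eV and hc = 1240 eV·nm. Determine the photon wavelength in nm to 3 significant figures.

369 nm

For Z = 4 the level energies scale as Z², so the effective Rydberg energy is 13.6 × 16 = 217.6 eV.
ΔE = 217.6 × (1/6² − 1/9²) = 217.6 × 0.01543 = 3.358 eV.
λ = hc/ΔE = 1240 / 3.358 = 369 nm.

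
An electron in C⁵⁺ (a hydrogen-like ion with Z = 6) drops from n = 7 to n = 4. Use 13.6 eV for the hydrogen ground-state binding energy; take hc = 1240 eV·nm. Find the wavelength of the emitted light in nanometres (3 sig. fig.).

60.2 nm

For Z = 6 the level energies scale as Z², so the effective Rydberg energy is 13.6 × 36 = 489.6 eV.
ΔE = 489.6 × (1/4² − 1/7²) = 489.6 × 0.04209 = 20.61 eV.
λ = hc/ΔE = 1240 / 20.61 = 60.2 nm.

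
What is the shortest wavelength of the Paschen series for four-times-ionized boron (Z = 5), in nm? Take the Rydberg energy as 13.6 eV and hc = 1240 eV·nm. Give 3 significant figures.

The Paschen series has lower level n_f = 3; the series limit corresponds to n_i → ∞.
ΔE_max = 13.6 × 25 / 3² = 37.78 eV.
λ_min = 1240 / 37.78 = 32.8 nm.

32.8 nm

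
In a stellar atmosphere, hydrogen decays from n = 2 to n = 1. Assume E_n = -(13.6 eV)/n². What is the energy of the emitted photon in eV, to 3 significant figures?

10.2 eV

E_2 = −13.60/4 = −3.400 eV and E_1 = −13.60/1 = −13.60 eV.
The photon energy is |E_2 − E_1| = 10.2 eV.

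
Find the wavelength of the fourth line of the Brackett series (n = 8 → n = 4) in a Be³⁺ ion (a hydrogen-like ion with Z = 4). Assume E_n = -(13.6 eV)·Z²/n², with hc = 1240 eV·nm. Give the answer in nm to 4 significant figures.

121.6 nm

The Brackett series terminates on n_f = 4; the fourth line has n_i = 4+4 = 8.
ΔE = 217.6 × (1/4² − 1/8²) = 10.20 eV.
λ = 1240 / 10.20 = 121.6 nm.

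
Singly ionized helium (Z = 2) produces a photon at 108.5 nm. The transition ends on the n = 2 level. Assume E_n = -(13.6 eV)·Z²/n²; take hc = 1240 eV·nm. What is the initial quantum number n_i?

The photon energy is ΔE = hc/λ = 1240 / 108.5 = 11.43 eV.
With Z = 2, ΔE = 54.40 × (1/n_f² − 1/n_i²), so 1/n_f² − 1/n_i² = 0.2101.
With n_f = 2: 1/n_i² = 1/4 − 0.2101 = 0.03992, so n_i ≈ 5.01.

n_i = 5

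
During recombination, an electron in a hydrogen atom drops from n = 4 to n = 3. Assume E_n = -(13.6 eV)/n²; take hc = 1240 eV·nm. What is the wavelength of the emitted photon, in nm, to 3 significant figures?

1880 nm

ΔE = 13.60 × (1/3² − 1/4²) = 13.60 × 0.04861 = 0.6611 eV.
λ = hc/ΔE = 1240 / 0.6611 = 1880 nm.
This line belongs to the Paschen series.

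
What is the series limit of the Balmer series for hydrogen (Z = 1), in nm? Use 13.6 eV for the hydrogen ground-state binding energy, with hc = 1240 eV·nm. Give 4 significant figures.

The Balmer series has lower level n_f = 2; the series limit corresponds to n_i → ∞.
ΔE_max = 13.6 × 1 / 2² = 3.400 eV.
λ_min = 1240 / 3.400 = 364.7 nm.

364.7 nm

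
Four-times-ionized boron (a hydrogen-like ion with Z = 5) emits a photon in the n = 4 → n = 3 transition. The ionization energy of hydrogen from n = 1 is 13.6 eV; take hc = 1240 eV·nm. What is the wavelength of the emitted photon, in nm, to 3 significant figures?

75.0 nm

For Z = 5 the level energies scale as Z², so the effective Rydberg energy is 13.6 × 25 = 340.0 eV.
ΔE = 340.0 × (1/3² − 1/4²) = 340.0 × 0.04861 = 16.53 eV.
λ = hc/ΔE = 1240 / 16.53 = 75.0 nm.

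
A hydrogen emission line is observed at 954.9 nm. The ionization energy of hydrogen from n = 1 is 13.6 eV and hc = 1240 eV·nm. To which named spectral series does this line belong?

ΔE = 1240/954.9 = 1.299 eV.
This matches 13.6 × (1/3² − 1/8²), so n_f = 3: the Paschen series.

Paschen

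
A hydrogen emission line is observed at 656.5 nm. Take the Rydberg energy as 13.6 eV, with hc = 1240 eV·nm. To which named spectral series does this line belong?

Balmer

ΔE = 1240/656.5 = 1.889 eV.
This matches 13.6 × (1/2² − 1/3²), so n_f = 2: the Balmer series.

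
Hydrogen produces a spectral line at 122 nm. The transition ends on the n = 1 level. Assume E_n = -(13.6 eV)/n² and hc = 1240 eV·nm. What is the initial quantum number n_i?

The photon energy is ΔE = hc/λ = 1240 / 122 = 10.16 eV.
With Z = 1, ΔE = 13.60 × (1/n_f² − 1/n_i²), so 1/n_f² − 1/n_i² = 0.7473.
With n_f = 1: 1/n_i² = 1/1 − 0.7473 = 0.2527, so n_i ≈ 1.99.

n_i = 2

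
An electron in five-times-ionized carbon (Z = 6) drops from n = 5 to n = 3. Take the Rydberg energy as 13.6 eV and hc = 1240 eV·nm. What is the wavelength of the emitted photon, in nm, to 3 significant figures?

For Z = 6 the level energies scale as Z², so the effective Rydberg energy is 13.6 × 36 = 489.6 eV.
ΔE = 489.6 × (1/3² − 1/5²) = 489.6 × 0.07111 = 34.82 eV.
λ = hc/ΔE = 1240 / 34.82 = 35.6 nm.

35.6 nm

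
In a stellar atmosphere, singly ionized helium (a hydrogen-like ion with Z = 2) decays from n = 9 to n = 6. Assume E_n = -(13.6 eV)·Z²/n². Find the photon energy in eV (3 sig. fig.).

0.840 eV

The Bohr energies scale as Z², so for Z = 2: E_n = −54.40/n² eV.
E_9 = −54.40/81 = −0.6716 eV and E_6 = −54.40/36 = −1.511 eV.
The photon energy is |E_9 − E_6| = 0.840 eV.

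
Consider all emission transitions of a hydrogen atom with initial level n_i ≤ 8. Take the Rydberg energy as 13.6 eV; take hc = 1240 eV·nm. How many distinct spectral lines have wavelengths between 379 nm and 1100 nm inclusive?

Enumerate all n_i → n_f pairs with 1 ≤ n_f < n_i ≤ 8 and compute λ = 1240 / [13.6·1·(1/n_f² − 1/n_i²)].
Lines falling in [379, 1100] nm: 8→2 (389.0 nm), 7→2 (397.1 nm), 6→2 (410.3 nm), 5→2 (434.2 nm), 4→2 (486.3 nm), 3→2 (656.5 nm), 8→3 (954.9 nm), 7→3 (1005 nm), 6→3 (1094 nm).

9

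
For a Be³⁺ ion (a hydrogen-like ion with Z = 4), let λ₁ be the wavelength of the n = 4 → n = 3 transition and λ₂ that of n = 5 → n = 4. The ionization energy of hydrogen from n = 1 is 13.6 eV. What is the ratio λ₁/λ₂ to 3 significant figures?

0.463

λ ∝ 1/ΔE ∝ 1/(1/n_f² − 1/n_i²), and the Z² and hc factors cancel in the ratio.
λ₁/λ₂ = (1/4² − 1/5²)/(1/3² − 1/4²) = 0.02250/0.04861 = 0.463.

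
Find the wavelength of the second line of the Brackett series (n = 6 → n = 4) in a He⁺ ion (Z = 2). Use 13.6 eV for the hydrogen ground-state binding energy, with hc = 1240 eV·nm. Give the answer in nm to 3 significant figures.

656 nm

The Brackett series terminates on n_f = 4; the second line has n_i = 4+2 = 6.
ΔE = 54.40 × (1/4² − 1/6²) = 1.889 eV.
λ = 1240 / 1.889 = 656 nm.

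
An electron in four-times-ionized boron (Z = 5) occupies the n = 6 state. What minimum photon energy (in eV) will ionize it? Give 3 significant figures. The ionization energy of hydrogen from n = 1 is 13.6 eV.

9.44 eV

E_n = −13.6 Z²/n² = −340.0/n² eV for Z = 5.
E_6 = −340.0/36 = −9.44 eV, so ionization (to E = 0) requires 9.44 eV.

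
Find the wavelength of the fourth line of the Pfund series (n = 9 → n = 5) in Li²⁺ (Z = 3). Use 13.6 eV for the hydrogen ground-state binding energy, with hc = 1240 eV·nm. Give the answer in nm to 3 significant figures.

The Pfund series terminates on n_f = 5; the fourth line has n_i = 5+4 = 9.
ΔE = 122.4 × (1/5² − 1/9²) = 3.385 eV.
λ = 1240 / 3.385 = 366 nm.

366 nm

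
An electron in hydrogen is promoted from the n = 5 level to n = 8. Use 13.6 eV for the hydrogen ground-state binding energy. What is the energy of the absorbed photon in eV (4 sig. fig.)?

E_8 = −13.60/64 = −0.2125 eV and E_5 = −13.60/25 = −0.5440 eV.
The photon energy is |E_8 − E_5| = 0.3315 eV.

0.3315 eV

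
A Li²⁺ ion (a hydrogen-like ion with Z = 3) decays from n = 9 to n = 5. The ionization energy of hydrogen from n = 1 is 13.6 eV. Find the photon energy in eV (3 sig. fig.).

3.38 eV

The Bohr energies scale as Z², so for Z = 3: E_n = −122.4/n² eV.
E_9 = −122.4/81 = −1.511 eV and E_5 = −122.4/25 = −4.896 eV.
The photon energy is |E_9 − E_5| = 3.38 eV.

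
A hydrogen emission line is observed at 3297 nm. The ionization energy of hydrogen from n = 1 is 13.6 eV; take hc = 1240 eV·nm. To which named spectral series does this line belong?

Pfund

ΔE = 1240/3297 = 0.3761 eV.
This matches 13.6 × (1/5² − 1/9²), so n_f = 5: the Pfund series.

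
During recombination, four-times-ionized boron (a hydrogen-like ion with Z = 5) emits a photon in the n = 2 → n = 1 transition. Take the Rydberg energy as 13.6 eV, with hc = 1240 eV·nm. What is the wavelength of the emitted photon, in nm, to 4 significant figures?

4.863 nm

For Z = 5 the level energies scale as Z², so the effective Rydberg energy is 13.6 × 25 = 340.0 eV.
ΔE = 340.0 × (1/1² − 1/2²) = 340.0 × 0.7500 = 255.0 eV.
λ = hc/ΔE = 1240 / 255.0 = 4.863 nm.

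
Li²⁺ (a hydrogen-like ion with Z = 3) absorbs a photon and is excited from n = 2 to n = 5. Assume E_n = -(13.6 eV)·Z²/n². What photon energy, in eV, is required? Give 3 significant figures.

The Bohr energies scale as Z², so for Z = 3: E_n = −122.4/n² eV.
E_5 = −122.4/25 = −4.896 eV and E_2 = −122.4/4 = −30.60 eV.
The photon energy is |E_5 − E_2| = 25.7 eV.

25.7 eV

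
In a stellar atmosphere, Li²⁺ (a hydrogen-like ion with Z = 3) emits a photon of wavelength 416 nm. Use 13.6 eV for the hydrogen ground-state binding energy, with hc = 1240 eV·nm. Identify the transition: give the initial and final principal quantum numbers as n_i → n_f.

The photon energy is ΔE = hc/λ = 1240 / 416 = 2.981 eV.
With Z = 3, ΔE = 122.4 × (1/n_f² − 1/n_i²), so 1/n_f² − 1/n_i² = 0.02435.
Trying n_f = 5 gives 1/n_i² = 0.01565, i.e. n_i ≈ 8; this pair matches.

n_i = 8, n_f = 5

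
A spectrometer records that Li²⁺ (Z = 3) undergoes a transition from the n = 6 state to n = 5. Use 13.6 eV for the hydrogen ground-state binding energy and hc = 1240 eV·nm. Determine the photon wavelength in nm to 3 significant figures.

For Z = 3 the level energies scale as Z², so the effective Rydberg energy is 13.6 × 9 = 122.4 eV.
ΔE = 122.4 × (1/5² − 1/6²) = 122.4 × 0.01222 = 1.496 eV.
λ = hc/ΔE = 1240 / 1.496 = 829 nm.

829 nm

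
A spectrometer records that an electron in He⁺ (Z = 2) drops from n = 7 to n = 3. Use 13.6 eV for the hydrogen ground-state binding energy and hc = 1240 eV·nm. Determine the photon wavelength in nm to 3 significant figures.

251 nm

For Z = 2 the level energies scale as Z², so the effective Rydberg energy is 13.6 × 4 = 54.40 eV.
ΔE = 54.40 × (1/3² − 1/7²) = 54.40 × 0.09070 = 4.934 eV.
λ = hc/ΔE = 1240 / 4.934 = 251 nm.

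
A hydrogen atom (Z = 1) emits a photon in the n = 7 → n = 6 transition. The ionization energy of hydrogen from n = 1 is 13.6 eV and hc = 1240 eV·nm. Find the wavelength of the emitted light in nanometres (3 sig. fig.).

12400 nm

ΔE = 13.60 × (1/6² − 1/7²) = 13.60 × 0.007370 = 0.1002 eV.
λ = hc/ΔE = 1240 / 0.1002 = 12400 nm.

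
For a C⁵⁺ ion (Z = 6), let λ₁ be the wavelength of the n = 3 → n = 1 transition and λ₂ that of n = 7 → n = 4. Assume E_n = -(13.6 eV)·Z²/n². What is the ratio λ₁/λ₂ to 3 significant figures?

0.0474

λ ∝ 1/ΔE ∝ 1/(1/n_f² − 1/n_i²), and the Z² and hc factors cancel in the ratio.
λ₁/λ₂ = (1/4² − 1/7²)/(1/1² − 1/3²) = 0.04209/0.8889 = 0.0474.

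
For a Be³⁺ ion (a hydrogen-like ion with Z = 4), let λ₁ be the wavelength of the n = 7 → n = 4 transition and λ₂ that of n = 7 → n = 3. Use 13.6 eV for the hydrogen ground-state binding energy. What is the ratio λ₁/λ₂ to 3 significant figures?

λ ∝ 1/ΔE ∝ 1/(1/n_f² − 1/n_i²), and the Z² and hc factors cancel in the ratio.
λ₁/λ₂ = (1/3² − 1/7²)/(1/4² − 1/7²) = 0.09070/0.04209 = 2.15.

2.15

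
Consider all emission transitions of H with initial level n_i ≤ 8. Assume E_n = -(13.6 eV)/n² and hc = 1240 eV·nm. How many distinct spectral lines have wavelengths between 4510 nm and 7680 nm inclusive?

3

Enumerate all n_i → n_f pairs with 1 ≤ n_f < n_i ≤ 8 and compute λ = 1240 / [13.6·1·(1/n_f² − 1/n_i²)].
Lines falling in [4510, 7680] nm: 7→5 (4654 nm), 6→5 (7460 nm), 8→6 (7503 nm).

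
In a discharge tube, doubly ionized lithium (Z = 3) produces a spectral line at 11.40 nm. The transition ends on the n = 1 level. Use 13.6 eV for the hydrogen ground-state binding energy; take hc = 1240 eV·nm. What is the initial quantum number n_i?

The photon energy is ΔE = hc/λ = 1240 / 11.40 = 108.8 eV.
With Z = 3, ΔE = 122.4 × (1/n_f² − 1/n_i²), so 1/n_f² − 1/n_i² = 0.8887.
With n_f = 1: 1/n_i² = 1/1 − 0.8887 = 0.1113, so n_i ≈ 3.00.

n_i = 3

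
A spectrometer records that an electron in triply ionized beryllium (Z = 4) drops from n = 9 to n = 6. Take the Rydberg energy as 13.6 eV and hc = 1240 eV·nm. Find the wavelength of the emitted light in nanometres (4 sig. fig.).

For Z = 4 the level energies scale as Z², so the effective Rydberg energy is 13.6 × 16 = 217.6 eV.
ΔE = 217.6 × (1/6² − 1/9²) = 217.6 × 0.01543 = 3.358 eV.
λ = hc/ΔE = 1240 / 3.358 = 369.3 nm.

369.3 nm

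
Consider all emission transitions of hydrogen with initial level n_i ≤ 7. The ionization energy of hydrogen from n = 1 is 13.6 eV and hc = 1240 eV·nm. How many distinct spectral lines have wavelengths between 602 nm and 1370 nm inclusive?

4

Enumerate all n_i → n_f pairs with 1 ≤ n_f < n_i ≤ 7 and compute λ = 1240 / [13.6·1·(1/n_f² − 1/n_i²)].
Lines falling in [602, 1370] nm: 3→2 (656.5 nm), 7→3 (1005 nm), 6→3 (1094 nm), 5→3 (1282 nm).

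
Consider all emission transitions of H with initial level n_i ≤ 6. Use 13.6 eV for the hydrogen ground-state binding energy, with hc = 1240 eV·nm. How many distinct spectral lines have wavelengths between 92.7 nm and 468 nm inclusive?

Enumerate all n_i → n_f pairs with 1 ≤ n_f < n_i ≤ 6 and compute λ = 1240 / [13.6·1·(1/n_f² − 1/n_i²)].
Lines falling in [92.7, 468] nm: 6→1 (93.78 nm), 5→1 (94.98 nm), 4→1 (97.25 nm), 3→1 (102.6 nm), 2→1 (121.6 nm), 6→2 (410.3 nm), 5→2 (434.2 nm).

7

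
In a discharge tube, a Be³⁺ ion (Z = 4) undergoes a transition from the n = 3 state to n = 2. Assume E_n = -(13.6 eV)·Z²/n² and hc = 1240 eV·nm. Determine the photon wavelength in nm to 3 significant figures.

41.0 nm

For Z = 4 the level energies scale as Z², so the effective Rydberg energy is 13.6 × 16 = 217.6 eV.
ΔE = 217.6 × (1/2² − 1/3²) = 217.6 × 0.1389 = 30.22 eV.
λ = hc/ΔE = 1240 / 30.22 = 41.0 nm.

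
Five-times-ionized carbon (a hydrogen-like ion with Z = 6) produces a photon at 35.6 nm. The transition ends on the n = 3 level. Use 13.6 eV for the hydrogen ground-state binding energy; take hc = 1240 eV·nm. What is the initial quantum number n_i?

n_i = 5

The photon energy is ΔE = hc/λ = 1240 / 35.6 = 34.83 eV.
With Z = 6, ΔE = 489.6 × (1/n_f² − 1/n_i²), so 1/n_f² − 1/n_i² = 0.07114.
With n_f = 3: 1/n_i² = 1/9 − 0.07114 = 0.03997, so n_i ≈ 5.00.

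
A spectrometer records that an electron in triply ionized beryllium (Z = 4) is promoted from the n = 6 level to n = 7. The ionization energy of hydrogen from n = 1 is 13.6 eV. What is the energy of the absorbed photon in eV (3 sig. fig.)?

The Bohr energies scale as Z², so for Z = 4: E_n = −217.6/n² eV.
E_7 = −217.6/49 = −4.441 eV and E_6 = −217.6/36 = −6.044 eV.
The photon energy is |E_7 − E_6| = 1.60 eV.

1.60 eV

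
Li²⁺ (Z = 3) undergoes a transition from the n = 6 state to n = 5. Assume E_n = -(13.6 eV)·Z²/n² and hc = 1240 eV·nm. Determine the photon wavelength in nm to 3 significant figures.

829 nm

For Z = 3 the level energies scale as Z², so the effective Rydberg energy is 13.6 × 9 = 122.4 eV.
ΔE = 122.4 × (1/5² − 1/6²) = 122.4 × 0.01222 = 1.496 eV.
λ = hc/ΔE = 1240 / 1.496 = 829 nm.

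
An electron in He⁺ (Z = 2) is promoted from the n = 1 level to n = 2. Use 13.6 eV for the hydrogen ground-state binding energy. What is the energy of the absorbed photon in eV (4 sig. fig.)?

The Bohr energies scale as Z², so for Z = 2: E_n = −54.40/n² eV.
E_2 = −54.40/4 = −13.60 eV and E_1 = −54.40/1 = −54.40 eV.
The photon energy is |E_2 − E_1| = 40.80 eV.

40.80 eV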